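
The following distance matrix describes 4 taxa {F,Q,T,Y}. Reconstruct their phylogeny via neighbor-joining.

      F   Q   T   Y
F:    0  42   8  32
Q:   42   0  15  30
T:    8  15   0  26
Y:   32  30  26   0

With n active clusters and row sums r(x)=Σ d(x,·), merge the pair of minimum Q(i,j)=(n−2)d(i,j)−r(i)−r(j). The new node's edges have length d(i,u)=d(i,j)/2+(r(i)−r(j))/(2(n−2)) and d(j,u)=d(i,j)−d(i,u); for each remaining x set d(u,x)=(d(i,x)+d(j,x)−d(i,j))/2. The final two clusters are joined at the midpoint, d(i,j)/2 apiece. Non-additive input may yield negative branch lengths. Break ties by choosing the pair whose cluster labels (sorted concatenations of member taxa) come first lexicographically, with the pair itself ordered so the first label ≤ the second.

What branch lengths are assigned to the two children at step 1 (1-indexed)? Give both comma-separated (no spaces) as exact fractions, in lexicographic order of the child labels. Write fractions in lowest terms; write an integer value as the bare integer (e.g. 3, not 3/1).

iteration 1: select F,T (d=8, Q=-115); attach at lengths (49/4, -17/4); label the merged cluster FT
  updated: d(FT,Q)=49/2, d(FT,Y)=25
iteration 2: select FT,Q (d=49/2, Q=-159/2); attach at lengths (39/4, 59/4); label the merged cluster FQT
  updated: d(FQT,Y)=61/4
iteration 3: select FQT,Y (d=61/4); attach at lengths (61/8, 61/8); label the merged cluster FQTY
final tree: (((F:49/4,T:-17/4):39/4,Q:59/4):61/8,Y:61/8)
total length: 191/4

49/4,-17/4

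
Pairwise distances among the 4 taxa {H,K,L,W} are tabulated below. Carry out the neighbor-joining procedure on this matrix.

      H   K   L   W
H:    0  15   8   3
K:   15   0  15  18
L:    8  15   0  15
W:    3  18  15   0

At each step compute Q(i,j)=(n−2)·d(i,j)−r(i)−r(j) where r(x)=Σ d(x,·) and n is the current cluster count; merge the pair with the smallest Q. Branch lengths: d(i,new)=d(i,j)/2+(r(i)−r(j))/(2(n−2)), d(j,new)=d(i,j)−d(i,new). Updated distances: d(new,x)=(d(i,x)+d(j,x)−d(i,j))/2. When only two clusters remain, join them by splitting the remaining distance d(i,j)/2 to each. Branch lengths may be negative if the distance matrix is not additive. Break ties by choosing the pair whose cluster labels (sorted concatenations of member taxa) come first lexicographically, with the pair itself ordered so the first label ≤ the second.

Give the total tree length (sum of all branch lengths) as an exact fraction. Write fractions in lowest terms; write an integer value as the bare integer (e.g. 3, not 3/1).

iteration 1: select H,W (d=3, Q=-56); attach at lengths (-1, 4); label the merged cluster HW
  updated: d(HW,K)=15, d(HW,L)=10
iteration 2: select HW,K (d=15, Q=-40); attach at lengths (5, 10); label the merged cluster HKW
  updated: d(HKW,L)=5
iteration 3: select HKW,L (d=5); attach at lengths (5/2, 5/2); label the merged cluster HKLW
final tree: (((H:-1,W:4):5,K:10):5/2,L:5/2)
total length: 23

23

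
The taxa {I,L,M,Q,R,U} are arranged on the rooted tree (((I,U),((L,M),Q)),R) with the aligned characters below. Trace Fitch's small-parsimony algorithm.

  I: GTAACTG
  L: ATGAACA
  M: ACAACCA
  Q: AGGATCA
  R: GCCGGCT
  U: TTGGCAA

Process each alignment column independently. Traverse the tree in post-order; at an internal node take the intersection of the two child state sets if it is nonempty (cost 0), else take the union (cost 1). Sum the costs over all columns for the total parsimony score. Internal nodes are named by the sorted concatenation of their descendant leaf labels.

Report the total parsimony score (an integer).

17

IU@0: {G} ∪ {T} = {G,T} (union, +1)
LM@0: {A} ∩ {A} = {A} (intersection, +0)
LMQ@0: {A} ∩ {A} = {A} (intersection, +0)
ILMQU@0: {G,T} ∪ {A} = {A,G,T} (union, +1)
ILMQRU@0: {A,G,T} ∩ {G} = {G} (intersection, +0)
IU@1: {T} ∩ {T} = {T} (intersection, +0)
LM@1: {T} ∪ {C} = {C,T} (union, +1)
LMQ@1: {C,T} ∪ {G} = {C,G,T} (union, +1)
ILMQU@1: {T} ∩ {C,G,T} = {T} (intersection, +0)
ILMQRU@1: {T} ∪ {C} = {C,T} (union, +1)
IU@2: {A} ∪ {G} = {A,G} (union, +1)
LM@2: {G} ∪ {A} = {A,G} (union, +1)
LMQ@2: {A,G} ∩ {G} = {G} (intersection, +0)
ILMQU@2: {A,G} ∩ {G} = {G} (intersection, +0)
ILMQRU@2: {G} ∪ {C} = {C,G} (union, +1)
IU@3: {A} ∪ {G} = {A,G} (union, +1)
LM@3: {A} ∩ {A} = {A} (intersection, +0)
LMQ@3: {A} ∩ {A} = {A} (intersection, +0)
ILMQU@3: {A,G} ∩ {A} = {A} (intersection, +0)
ILMQRU@3: {A} ∪ {G} = {A,G} (union, +1)
IU@4: {C} ∩ {C} = {C} (intersection, +0)
LM@4: {A} ∪ {C} = {A,C} (union, +1)
LMQ@4: {A,C} ∪ {T} = {A,C,T} (union, +1)
ILMQU@4: {C} ∩ {A,C,T} = {C} (intersection, +0)
ILMQRU@4: {C} ∪ {G} = {C,G} (union, +1)
IU@5: {T} ∪ {A} = {A,T} (union, +1)
LM@5: {C} ∩ {C} = {C} (intersection, +0)
LMQ@5: {C} ∩ {C} = {C} (intersection, +0)
ILMQU@5: {A,T} ∪ {C} = {A,C,T} (union, +1)
ILMQRU@5: {A,C,T} ∩ {C} = {C} (intersection, +0)
IU@6: {G} ∪ {A} = {A,G} (union, +1)
LM@6: {A} ∩ {A} = {A} (intersection, +0)
LMQ@6: {A} ∩ {A} = {A} (intersection, +0)
ILMQU@6: {A,G} ∩ {A} = {A} (intersection, +0)
ILMQRU@6: {A} ∪ {T} = {A,T} (union, +1)
per-site changes: [2, 3, 3, 2, 3, 2, 2]; total = 17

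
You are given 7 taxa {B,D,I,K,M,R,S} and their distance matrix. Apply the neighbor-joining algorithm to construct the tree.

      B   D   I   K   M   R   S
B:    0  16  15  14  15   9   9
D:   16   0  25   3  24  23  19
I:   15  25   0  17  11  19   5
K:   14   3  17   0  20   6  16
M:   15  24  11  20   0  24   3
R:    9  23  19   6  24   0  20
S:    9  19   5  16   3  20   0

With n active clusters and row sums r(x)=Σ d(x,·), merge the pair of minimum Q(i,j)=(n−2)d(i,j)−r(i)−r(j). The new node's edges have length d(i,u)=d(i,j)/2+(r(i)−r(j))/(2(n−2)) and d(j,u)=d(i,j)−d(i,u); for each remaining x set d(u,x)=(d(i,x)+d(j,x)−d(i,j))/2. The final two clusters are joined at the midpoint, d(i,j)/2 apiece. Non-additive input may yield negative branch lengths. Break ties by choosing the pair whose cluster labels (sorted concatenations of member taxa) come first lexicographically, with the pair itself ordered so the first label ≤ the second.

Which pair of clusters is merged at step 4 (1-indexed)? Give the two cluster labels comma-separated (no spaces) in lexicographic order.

1. join D+K (d=3, Q=-171) ⇒ DK; edges |D|=49/10, |K|=-19/10
  updated: d(B,DK)=27/2, d(DK,I)=39/2, d(DK,M)=41/2, d(DK,R)=13, d(DK,S)=16
2. join DK+R (d=13, Q=-231/2) ⇒ DKR; edges |DK|=99/16, |R|=109/16
  updated: d(B,DKR)=19/4, d(DKR,I)=51/4, d(DKR,M)=63/4, d(DKR,S)=23/2
3. join B+DKR (d=19/4, Q=-297/4) ⇒ BDKR; edges |B|=53/24, |DKR|=61/24
  updated: d(BDKR,I)=23/2, d(BDKR,M)=13, d(BDKR,S)=63/8
4. join BDKR+I (d=23/2, Q=-295/8) ⇒ BDIKR; edges |BDKR|=223/32, |I|=145/32
  updated: d(BDIKR,M)=25/4, d(BDIKR,S)=11/16
5. join BDIKR+M (d=25/4, Q=-159/16) ⇒ BDIKMR; edges |BDIKR|=63/32, |M|=137/32
  updated: d(BDIKMR,S)=-41/32
6. join BDIKMR+S (d=-41/32) ⇒ BDIKMRS; edges |BDIKMR|=-41/64, |S|=-41/64
final tree: ((((B:53/24,((D:49/10,K:-19/10):99/16,R:109/16):61/24):223/32,I:145/32):63/32,M:137/32):-41/64,S:-41/64)
total length: 1191/32

BDKR,I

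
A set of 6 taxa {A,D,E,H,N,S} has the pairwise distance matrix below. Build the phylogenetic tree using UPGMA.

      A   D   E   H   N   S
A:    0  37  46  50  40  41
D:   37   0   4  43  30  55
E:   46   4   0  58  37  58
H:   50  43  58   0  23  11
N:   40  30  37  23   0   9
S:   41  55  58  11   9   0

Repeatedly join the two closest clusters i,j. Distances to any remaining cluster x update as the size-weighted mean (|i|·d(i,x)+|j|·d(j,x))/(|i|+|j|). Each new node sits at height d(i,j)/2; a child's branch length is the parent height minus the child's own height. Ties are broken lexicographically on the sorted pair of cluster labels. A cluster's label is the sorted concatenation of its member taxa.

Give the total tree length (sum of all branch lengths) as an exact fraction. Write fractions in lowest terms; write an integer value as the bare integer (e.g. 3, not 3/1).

1. join D+E (d=4) ⇒ DE; edges |D|=2, |E|=2
  updated: d(A,DE)=83/2, d(DE,H)=101/2, d(DE,N)=67/2, d(DE,S)=113/2
2. join N+S (d=9) ⇒ NS; edges |N|=9/2, |S|=9/2
  updated: d(A,NS)=81/2, d(DE,NS)=45, d(H,NS)=17
3. join H+NS (d=17) ⇒ HNS; edges |H|=17/2, |NS|=4
  updated: d(A,HNS)=131/3, d(DE,HNS)=281/6
4. join A+DE (d=83/2) ⇒ ADE; edges |A|=83/4, |DE|=75/4
  updated: d(ADE,HNS)=412/9
5. join ADE+HNS (d=412/9) ⇒ ADEHNS; edges |ADE|=77/36, |HNS|=259/18
final tree: ((A:83/4,(D:2,E:2):75/4):77/36,(H:17/2,(N:9/2,S:9/2):4):259/18)
total length: 2935/36

2935/36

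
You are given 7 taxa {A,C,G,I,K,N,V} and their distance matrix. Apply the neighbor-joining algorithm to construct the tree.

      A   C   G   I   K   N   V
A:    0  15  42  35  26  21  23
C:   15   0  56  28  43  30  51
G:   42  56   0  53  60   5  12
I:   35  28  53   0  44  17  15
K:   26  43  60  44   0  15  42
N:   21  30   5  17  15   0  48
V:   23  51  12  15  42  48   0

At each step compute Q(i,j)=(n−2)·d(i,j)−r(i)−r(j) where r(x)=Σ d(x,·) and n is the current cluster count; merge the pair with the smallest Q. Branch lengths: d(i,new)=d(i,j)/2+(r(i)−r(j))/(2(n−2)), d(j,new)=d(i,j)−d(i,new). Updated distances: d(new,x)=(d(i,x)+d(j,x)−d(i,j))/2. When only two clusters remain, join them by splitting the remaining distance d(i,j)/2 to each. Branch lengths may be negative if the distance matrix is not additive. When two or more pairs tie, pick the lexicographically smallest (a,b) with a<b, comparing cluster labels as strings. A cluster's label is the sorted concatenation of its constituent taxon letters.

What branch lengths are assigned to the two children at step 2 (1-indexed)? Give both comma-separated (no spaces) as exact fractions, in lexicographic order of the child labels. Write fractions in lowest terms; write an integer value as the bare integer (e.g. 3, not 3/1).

5/2,25/2

1. join G+V (d=12, Q=-359) ⇒ GV; edges |G|=97/10, |V|=23/10
  updated: d(A,GV)=53/2, d(C,GV)=95/2, d(GV,I)=28, d(GV,K)=45, d(GV,N)=41/2
2. join A+C (d=15, Q=-227) ⇒ AC; edges |A|=5/2, |C|=25/2
  updated: d(AC,GV)=59/2, d(AC,I)=24, d(AC,K)=27, d(AC,N)=18
3. join K+N (d=15, Q=-313/2) ⇒ KN; edges |K|=211/12, |N|=-31/12
  updated: d(AC,KN)=15, d(GV,KN)=101/4, d(I,KN)=23
4. join AC+KN (d=15, Q=-407/4) ⇒ ACKN; edges |AC|=141/16, |KN|=99/16
  updated: d(ACKN,GV)=159/8, d(ACKN,I)=16
5. join ACKN+GV (d=159/8, Q=-511/8) ⇒ ACGKNV; edges |ACKN|=63/16, |GV|=255/16
  updated: d(ACGKNV,I)=193/16
6. join ACGKNV+I (d=193/16) ⇒ ACGIKNV; edges |ACGKNV|=193/32, |I|=193/32
final tree: ((((A:5/2,C:25/2):141/16,(K:211/12,N:-31/12):99/16):63/16,(G:97/10,V:23/10):255/16):193/32,I:193/32)
total length: 1423/16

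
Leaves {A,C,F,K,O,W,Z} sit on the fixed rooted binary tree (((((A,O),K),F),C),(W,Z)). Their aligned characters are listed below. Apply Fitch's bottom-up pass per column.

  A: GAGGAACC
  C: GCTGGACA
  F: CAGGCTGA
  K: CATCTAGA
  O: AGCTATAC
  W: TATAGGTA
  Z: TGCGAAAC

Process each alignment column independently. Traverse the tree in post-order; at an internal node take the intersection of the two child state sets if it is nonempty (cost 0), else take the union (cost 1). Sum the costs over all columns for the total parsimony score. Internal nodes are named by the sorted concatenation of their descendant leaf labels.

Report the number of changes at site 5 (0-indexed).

3

[col 0] AO: children A:{G}, O:{A} ∪→ {A,G}; cost 1
[col 0] AKO: children AO:{A,G}, K:{C} ∪→ {A,C,G}; cost 1
[col 0] AFKO: children AKO:{A,C,G}, F:{C} ∩→ {C}; cost 0
[col 0] ACFKO: children AFKO:{C}, C:{G} ∪→ {C,G}; cost 1
[col 0] WZ: children W:{T}, Z:{T} ∩→ {T}; cost 0
[col 0] ACFKOWZ: children ACFKO:{C,G}, WZ:{T} ∪→ {C,G,T}; cost 1
[col 1] AO: children A:{A}, O:{G} ∪→ {A,G}; cost 1
[col 1] AKO: children AO:{A,G}, K:{A} ∩→ {A}; cost 0
[col 1] AFKO: children AKO:{A}, F:{A} ∩→ {A}; cost 0
[col 1] ACFKO: children AFKO:{A}, C:{C} ∪→ {A,C}; cost 1
[col 1] WZ: children W:{A}, Z:{G} ∪→ {A,G}; cost 1
[col 1] ACFKOWZ: children ACFKO:{A,C}, WZ:{A,G} ∩→ {A}; cost 0
[col 2] AO: children A:{G}, O:{C} ∪→ {C,G}; cost 1
[col 2] AKO: children AO:{C,G}, K:{T} ∪→ {C,G,T}; cost 1
[col 2] AFKO: children AKO:{C,G,T}, F:{G} ∩→ {G}; cost 0
[col 2] ACFKO: children AFKO:{G}, C:{T} ∪→ {G,T}; cost 1
[col 2] WZ: children W:{T}, Z:{C} ∪→ {C,T}; cost 1
[col 2] ACFKOWZ: children ACFKO:{G,T}, WZ:{C,T} ∩→ {T}; cost 0
[col 3] AO: children A:{G}, O:{T} ∪→ {G,T}; cost 1
[col 3] AKO: children AO:{G,T}, K:{C} ∪→ {C,G,T}; cost 1
[col 3] AFKO: children AKO:{C,G,T}, F:{G} ∩→ {G}; cost 0
[col 3] ACFKO: children AFKO:{G}, C:{G} ∩→ {G}; cost 0
[col 3] WZ: children W:{A}, Z:{G} ∪→ {A,G}; cost 1
[col 3] ACFKOWZ: children ACFKO:{G}, WZ:{A,G} ∩→ {G}; cost 0
[col 4] AO: children A:{A}, O:{A} ∩→ {A}; cost 0
[col 4] AKO: children AO:{A}, K:{T} ∪→ {A,T}; cost 1
[col 4] AFKO: children AKO:{A,T}, F:{C} ∪→ {A,C,T}; cost 1
[col 4] ACFKO: children AFKO:{A,C,T}, C:{G} ∪→ {A,C,G,T}; cost 1
[col 4] WZ: children W:{G}, Z:{A} ∪→ {A,G}; cost 1
[col 4] ACFKOWZ: children ACFKO:{A,C,G,T}, WZ:{A,G} ∩→ {A,G}; cost 0
[col 5] AO: children A:{A}, O:{T} ∪→ {A,T}; cost 1
[col 5] AKO: children AO:{A,T}, K:{A} ∩→ {A}; cost 0
[col 5] AFKO: children AKO:{A}, F:{T} ∪→ {A,T}; cost 1
[col 5] ACFKO: children AFKO:{A,T}, C:{A} ∩→ {A}; cost 0
[col 5] WZ: children W:{G}, Z:{A} ∪→ {A,G}; cost 1
[col 5] ACFKOWZ: children ACFKO:{A}, WZ:{A,G} ∩→ {A}; cost 0
[col 6] AO: children A:{C}, O:{A} ∪→ {A,C}; cost 1
[col 6] AKO: children AO:{A,C}, K:{G} ∪→ {A,C,G}; cost 1
[col 6] AFKO: children AKO:{A,C,G}, F:{G} ∩→ {G}; cost 0
[col 6] ACFKO: children AFKO:{G}, C:{C} ∪→ {C,G}; cost 1
[col 6] WZ: children W:{T}, Z:{A} ∪→ {A,T}; cost 1
[col 6] ACFKOWZ: children ACFKO:{C,G}, WZ:{A,T} ∪→ {A,C,G,T}; cost 1
[col 7] AO: children A:{C}, O:{C} ∩→ {C}; cost 0
[col 7] AKO: children AO:{C}, K:{A} ∪→ {A,C}; cost 1
[col 7] AFKO: children AKO:{A,C}, F:{A} ∩→ {A}; cost 0
[col 7] ACFKO: children AFKO:{A}, C:{A} ∩→ {A}; cost 0
[col 7] WZ: children W:{A}, Z:{C} ∪→ {A,C}; cost 1
[col 7] ACFKOWZ: children ACFKO:{A}, WZ:{A,C} ∩→ {A}; cost 0
per-site changes: [4, 3, 4, 3, 4, 3, 5, 2]; total = 28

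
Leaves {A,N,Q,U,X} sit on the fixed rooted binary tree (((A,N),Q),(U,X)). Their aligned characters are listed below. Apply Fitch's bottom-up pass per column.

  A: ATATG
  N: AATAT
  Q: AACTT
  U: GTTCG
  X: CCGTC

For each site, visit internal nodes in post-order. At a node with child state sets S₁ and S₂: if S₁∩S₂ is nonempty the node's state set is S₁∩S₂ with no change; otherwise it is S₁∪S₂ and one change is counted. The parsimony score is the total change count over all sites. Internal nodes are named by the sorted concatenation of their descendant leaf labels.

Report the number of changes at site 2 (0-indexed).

3

[col 0] AN: children A:{A}, N:{A} ∩→ {A}; cost 0
[col 0] ANQ: children AN:{A}, Q:{A} ∩→ {A}; cost 0
[col 0] UX: children U:{G}, X:{C} ∪→ {C,G}; cost 1
[col 0] ANQUX: children ANQ:{A}, UX:{C,G} ∪→ {A,C,G}; cost 1
[col 1] AN: children A:{T}, N:{A} ∪→ {A,T}; cost 1
[col 1] ANQ: children AN:{A,T}, Q:{A} ∩→ {A}; cost 0
[col 1] UX: children U:{T}, X:{C} ∪→ {C,T}; cost 1
[col 1] ANQUX: children ANQ:{A}, UX:{C,T} ∪→ {A,C,T}; cost 1
[col 2] AN: children A:{A}, N:{T} ∪→ {A,T}; cost 1
[col 2] ANQ: children AN:{A,T}, Q:{C} ∪→ {A,C,T}; cost 1
[col 2] UX: children U:{T}, X:{G} ∪→ {G,T}; cost 1
[col 2] ANQUX: children ANQ:{A,C,T}, UX:{G,T} ∩→ {T}; cost 0
[col 3] AN: children A:{T}, N:{A} ∪→ {A,T}; cost 1
[col 3] ANQ: children AN:{A,T}, Q:{T} ∩→ {T}; cost 0
[col 3] UX: children U:{C}, X:{T} ∪→ {C,T}; cost 1
[col 3] ANQUX: children ANQ:{T}, UX:{C,T} ∩→ {T}; cost 0
[col 4] AN: children A:{G}, N:{T} ∪→ {G,T}; cost 1
[col 4] ANQ: children AN:{G,T}, Q:{T} ∩→ {T}; cost 0
[col 4] UX: children U:{G}, X:{C} ∪→ {C,G}; cost 1
[col 4] ANQUX: children ANQ:{T}, UX:{C,G} ∪→ {C,G,T}; cost 1
per-site changes: [2, 3, 3, 2, 3]; total = 13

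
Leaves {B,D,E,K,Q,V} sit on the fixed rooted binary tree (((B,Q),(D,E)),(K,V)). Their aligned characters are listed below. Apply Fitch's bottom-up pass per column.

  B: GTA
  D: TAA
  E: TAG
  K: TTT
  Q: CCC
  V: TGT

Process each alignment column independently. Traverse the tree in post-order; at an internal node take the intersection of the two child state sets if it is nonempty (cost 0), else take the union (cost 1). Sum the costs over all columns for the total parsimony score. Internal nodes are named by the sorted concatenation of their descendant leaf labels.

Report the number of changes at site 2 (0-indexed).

3

[col 0] BQ: children B:{G}, Q:{C} ∪→ {C,G}; cost 1
[col 0] DE: children D:{T}, E:{T} ∩→ {T}; cost 0
[col 0] BDEQ: children BQ:{C,G}, DE:{T} ∪→ {C,G,T}; cost 1
[col 0] KV: children K:{T}, V:{T} ∩→ {T}; cost 0
[col 0] BDEKQV: children BDEQ:{C,G,T}, KV:{T} ∩→ {T}; cost 0
[col 1] BQ: children B:{T}, Q:{C} ∪→ {C,T}; cost 1
[col 1] DE: children D:{A}, E:{A} ∩→ {A}; cost 0
[col 1] BDEQ: children BQ:{C,T}, DE:{A} ∪→ {A,C,T}; cost 1
[col 1] KV: children K:{T}, V:{G} ∪→ {G,T}; cost 1
[col 1] BDEKQV: children BDEQ:{A,C,T}, KV:{G,T} ∩→ {T}; cost 0
[col 2] BQ: children B:{A}, Q:{C} ∪→ {A,C}; cost 1
[col 2] DE: children D:{A}, E:{G} ∪→ {A,G}; cost 1
[col 2] BDEQ: children BQ:{A,C}, DE:{A,G} ∩→ {A}; cost 0
[col 2] KV: children K:{T}, V:{T} ∩→ {T}; cost 0
[col 2] BDEKQV: children BDEQ:{A}, KV:{T} ∪→ {A,T}; cost 1
per-site changes: [2, 3, 3]; total = 8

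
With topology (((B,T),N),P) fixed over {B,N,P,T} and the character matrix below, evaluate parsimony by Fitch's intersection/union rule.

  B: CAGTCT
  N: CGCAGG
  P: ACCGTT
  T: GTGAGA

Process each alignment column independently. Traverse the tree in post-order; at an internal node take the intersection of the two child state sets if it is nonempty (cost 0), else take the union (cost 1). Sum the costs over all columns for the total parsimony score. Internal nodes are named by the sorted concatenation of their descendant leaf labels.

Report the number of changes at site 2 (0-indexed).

BT@0: {C} ∪ {G} = {C,G} (union, +1)
BNT@0: {C,G} ∩ {C} = {C} (intersection, +0)
BNPT@0: {C} ∪ {A} = {A,C} (union, +1)
BT@1: {A} ∪ {T} = {A,T} (union, +1)
BNT@1: {A,T} ∪ {G} = {A,G,T} (union, +1)
BNPT@1: {A,G,T} ∪ {C} = {A,C,G,T} (union, +1)
BT@2: {G} ∩ {G} = {G} (intersection, +0)
BNT@2: {G} ∪ {C} = {C,G} (union, +1)
BNPT@2: {C,G} ∩ {C} = {C} (intersection, +0)
BT@3: {T} ∪ {A} = {A,T} (union, +1)
BNT@3: {A,T} ∩ {A} = {A} (intersection, +0)
BNPT@3: {A} ∪ {G} = {A,G} (union, +1)
BT@4: {C} ∪ {G} = {C,G} (union, +1)
BNT@4: {C,G} ∩ {G} = {G} (intersection, +0)
BNPT@4: {G} ∪ {T} = {G,T} (union, +1)
BT@5: {T} ∪ {A} = {A,T} (union, +1)
BNT@5: {A,T} ∪ {G} = {A,G,T} (union, +1)
BNPT@5: {A,G,T} ∩ {T} = {T} (intersection, +0)
per-site changes: [2, 3, 1, 2, 2, 2]; total = 12

1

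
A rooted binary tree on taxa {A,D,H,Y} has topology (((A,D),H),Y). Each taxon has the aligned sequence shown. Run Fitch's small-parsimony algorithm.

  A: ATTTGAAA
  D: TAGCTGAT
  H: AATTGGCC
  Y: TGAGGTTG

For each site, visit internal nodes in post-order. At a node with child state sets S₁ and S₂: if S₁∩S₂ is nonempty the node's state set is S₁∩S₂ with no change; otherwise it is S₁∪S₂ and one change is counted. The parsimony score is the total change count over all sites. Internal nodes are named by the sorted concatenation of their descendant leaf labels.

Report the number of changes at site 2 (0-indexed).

2

[col 0] AD: children A:{A}, D:{T} ∪→ {A,T}; cost 1
[col 0] ADH: children AD:{A,T}, H:{A} ∩→ {A}; cost 0
[col 0] ADHY: children ADH:{A}, Y:{T} ∪→ {A,T}; cost 1
[col 1] AD: children A:{T}, D:{A} ∪→ {A,T}; cost 1
[col 1] ADH: children AD:{A,T}, H:{A} ∩→ {A}; cost 0
[col 1] ADHY: children ADH:{A}, Y:{G} ∪→ {A,G}; cost 1
[col 2] AD: children A:{T}, D:{G} ∪→ {G,T}; cost 1
[col 2] ADH: children AD:{G,T}, H:{T} ∩→ {T}; cost 0
[col 2] ADHY: children ADH:{T}, Y:{A} ∪→ {A,T}; cost 1
[col 3] AD: children A:{T}, D:{C} ∪→ {C,T}; cost 1
[col 3] ADH: children AD:{C,T}, H:{T} ∩→ {T}; cost 0
[col 3] ADHY: children ADH:{T}, Y:{G} ∪→ {G,T}; cost 1
[col 4] AD: children A:{G}, D:{T} ∪→ {G,T}; cost 1
[col 4] ADH: children AD:{G,T}, H:{G} ∩→ {G}; cost 0
[col 4] ADHY: children ADH:{G}, Y:{G} ∩→ {G}; cost 0
[col 5] AD: children A:{A}, D:{G} ∪→ {A,G}; cost 1
[col 5] ADH: children AD:{A,G}, H:{G} ∩→ {G}; cost 0
[col 5] ADHY: children ADH:{G}, Y:{T} ∪→ {G,T}; cost 1
[col 6] AD: children A:{A}, D:{A} ∩→ {A}; cost 0
[col 6] ADH: children AD:{A}, H:{C} ∪→ {A,C}; cost 1
[col 6] ADHY: children ADH:{A,C}, Y:{T} ∪→ {A,C,T}; cost 1
[col 7] AD: children A:{A}, D:{T} ∪→ {A,T}; cost 1
[col 7] ADH: children AD:{A,T}, H:{C} ∪→ {A,C,T}; cost 1
[col 7] ADHY: children ADH:{A,C,T}, Y:{G} ∪→ {A,C,G,T}; cost 1
per-site changes: [2, 2, 2, 2, 1, 2, 2, 3]; total = 16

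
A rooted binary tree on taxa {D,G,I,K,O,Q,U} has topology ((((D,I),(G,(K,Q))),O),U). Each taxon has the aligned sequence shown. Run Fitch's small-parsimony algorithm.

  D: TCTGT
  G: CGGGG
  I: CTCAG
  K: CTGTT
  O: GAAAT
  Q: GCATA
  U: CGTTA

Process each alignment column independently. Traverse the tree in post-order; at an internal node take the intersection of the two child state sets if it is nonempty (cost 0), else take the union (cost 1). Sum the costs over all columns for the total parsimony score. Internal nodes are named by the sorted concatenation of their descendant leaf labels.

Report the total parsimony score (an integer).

20

[col 0] DI: children D:{T}, I:{C} ∪→ {C,T}; cost 1
[col 0] KQ: children K:{C}, Q:{G} ∪→ {C,G}; cost 1
[col 0] GKQ: children G:{C}, KQ:{C,G} ∩→ {C}; cost 0
[col 0] DGIKQ: children DI:{C,T}, GKQ:{C} ∩→ {C}; cost 0
[col 0] DGIKOQ: children DGIKQ:{C}, O:{G} ∪→ {C,G}; cost 1
[col 0] DGIKOQU: children DGIKOQ:{C,G}, U:{C} ∩→ {C}; cost 0
[col 1] DI: children D:{C}, I:{T} ∪→ {C,T}; cost 1
[col 1] KQ: children K:{T}, Q:{C} ∪→ {C,T}; cost 1
[col 1] GKQ: children G:{G}, KQ:{C,T} ∪→ {C,G,T}; cost 1
[col 1] DGIKQ: children DI:{C,T}, GKQ:{C,G,T} ∩→ {C,T}; cost 0
[col 1] DGIKOQ: children DGIKQ:{C,T}, O:{A} ∪→ {A,C,T}; cost 1
[col 1] DGIKOQU: children DGIKOQ:{A,C,T}, U:{G} ∪→ {A,C,G,T}; cost 1
[col 2] DI: children D:{T}, I:{C} ∪→ {C,T}; cost 1
[col 2] KQ: children K:{G}, Q:{A} ∪→ {A,G}; cost 1
[col 2] GKQ: children G:{G}, KQ:{A,G} ∩→ {G}; cost 0
[col 2] DGIKQ: children DI:{C,T}, GKQ:{G} ∪→ {C,G,T}; cost 1
[col 2] DGIKOQ: children DGIKQ:{C,G,T}, O:{A} ∪→ {A,C,G,T}; cost 1
[col 2] DGIKOQU: children DGIKOQ:{A,C,G,T}, U:{T} ∩→ {T}; cost 0
[col 3] DI: children D:{G}, I:{A} ∪→ {A,G}; cost 1
[col 3] KQ: children K:{T}, Q:{T} ∩→ {T}; cost 0
[col 3] GKQ: children G:{G}, KQ:{T} ∪→ {G,T}; cost 1
[col 3] DGIKQ: children DI:{A,G}, GKQ:{G,T} ∩→ {G}; cost 0
[col 3] DGIKOQ: children DGIKQ:{G}, O:{A} ∪→ {A,G}; cost 1
[col 3] DGIKOQU: children DGIKOQ:{A,G}, U:{T} ∪→ {A,G,T}; cost 1
[col 4] DI: children D:{T}, I:{G} ∪→ {G,T}; cost 1
[col 4] KQ: children K:{T}, Q:{A} ∪→ {A,T}; cost 1
[col 4] GKQ: children G:{G}, KQ:{A,T} ∪→ {A,G,T}; cost 1
[col 4] DGIKQ: children DI:{G,T}, GKQ:{A,G,T} ∩→ {G,T}; cost 0
[col 4] DGIKOQ: children DGIKQ:{G,T}, O:{T} ∩→ {T}; cost 0
[col 4] DGIKOQU: children DGIKOQ:{T}, U:{A} ∪→ {A,T}; cost 1
per-site changes: [3, 5, 4, 4, 4]; total = 20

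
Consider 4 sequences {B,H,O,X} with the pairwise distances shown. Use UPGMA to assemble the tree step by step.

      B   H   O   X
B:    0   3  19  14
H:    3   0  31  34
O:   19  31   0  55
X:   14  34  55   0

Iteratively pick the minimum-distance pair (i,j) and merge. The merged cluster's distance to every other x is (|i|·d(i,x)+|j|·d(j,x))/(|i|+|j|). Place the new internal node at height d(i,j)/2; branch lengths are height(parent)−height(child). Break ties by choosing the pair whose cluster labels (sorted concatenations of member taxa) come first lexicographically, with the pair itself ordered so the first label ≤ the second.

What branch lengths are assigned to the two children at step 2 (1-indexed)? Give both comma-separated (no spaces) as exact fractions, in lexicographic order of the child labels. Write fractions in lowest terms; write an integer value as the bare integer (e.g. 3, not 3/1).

21/2,12

iteration 1: select B,H (d=3); attach at lengths (3/2, 3/2); label the merged cluster BH
  updated: d(BH,O)=25, d(BH,X)=24
iteration 2: select BH,X (d=24); attach at lengths (21/2, 12); label the merged cluster BHX
  updated: d(BHX,O)=35
iteration 3: select BHX,O (d=35); attach at lengths (11/2, 35/2); label the merged cluster BHOX
final tree: (((B:3/2,H:3/2):21/2,X:12):11/2,O:35/2)
total length: 97/2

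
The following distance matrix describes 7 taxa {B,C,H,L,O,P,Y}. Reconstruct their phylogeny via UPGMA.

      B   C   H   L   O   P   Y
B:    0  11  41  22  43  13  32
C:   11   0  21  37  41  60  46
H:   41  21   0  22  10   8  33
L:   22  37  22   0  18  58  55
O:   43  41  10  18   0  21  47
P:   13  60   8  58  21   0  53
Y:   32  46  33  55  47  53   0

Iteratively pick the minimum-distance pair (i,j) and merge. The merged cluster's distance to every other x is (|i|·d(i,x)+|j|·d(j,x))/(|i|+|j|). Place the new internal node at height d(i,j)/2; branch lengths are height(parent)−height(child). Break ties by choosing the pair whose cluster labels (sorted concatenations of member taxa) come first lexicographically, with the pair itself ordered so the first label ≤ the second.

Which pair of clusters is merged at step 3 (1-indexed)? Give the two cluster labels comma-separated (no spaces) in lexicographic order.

step 1: merge (H,P) at d=8; branch lengths H→4, P→4; new cluster HP
  updated: d(B,HP)=27, d(C,HP)=81/2, d(HP,L)=40, d(HP,O)=31/2, d(HP,Y)=43
step 2: merge (B,C) at d=11; branch lengths B→11/2, C→11/2; new cluster BC
  updated: d(BC,HP)=135/4, d(BC,L)=59/2, d(BC,O)=42, d(BC,Y)=39
step 3: merge (HP,O) at d=31/2; branch lengths HP→15/4, O→31/4; new cluster HOP
  updated: d(BC,HOP)=73/2, d(HOP,L)=98/3, d(HOP,Y)=133/3
step 4: merge (BC,L) at d=59/2; branch lengths BC→37/4, L→59/4; new cluster BCL
  updated: d(BCL,HOP)=317/9, d(BCL,Y)=133/3
step 5: merge (BCL,HOP) at d=317/9; branch lengths BCL→103/36, HOP→355/36; new cluster BCHLOP
  updated: d(BCHLOP,Y)=133/3
step 6: merge (BCHLOP,Y) at d=133/3; branch lengths BCHLOP→41/9, Y→133/6; new cluster BCHLOPY
final tree: ((((B:11/2,C:11/2):37/4,L:59/4):103/36,((H:4,P:4):15/4,O:31/4):355/36):41/9,Y:133/6)
total length: 1691/18

HP,O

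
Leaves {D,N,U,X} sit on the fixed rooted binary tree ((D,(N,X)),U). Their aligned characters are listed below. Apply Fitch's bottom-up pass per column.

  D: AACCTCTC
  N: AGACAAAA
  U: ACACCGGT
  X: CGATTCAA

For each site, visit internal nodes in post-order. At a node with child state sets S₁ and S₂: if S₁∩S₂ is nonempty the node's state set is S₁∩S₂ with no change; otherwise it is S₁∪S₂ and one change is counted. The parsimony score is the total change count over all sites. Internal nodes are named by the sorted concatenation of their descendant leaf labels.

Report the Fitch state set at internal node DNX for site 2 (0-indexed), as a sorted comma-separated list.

[col 0] NX: children N:{A}, X:{C} ∪→ {A,C}; cost 1
[col 0] DNX: children D:{A}, NX:{A,C} ∩→ {A}; cost 0
[col 0] DNUX: children DNX:{A}, U:{A} ∩→ {A}; cost 0
[col 1] NX: children N:{G}, X:{G} ∩→ {G}; cost 0
[col 1] DNX: children D:{A}, NX:{G} ∪→ {A,G}; cost 1
[col 1] DNUX: children DNX:{A,G}, U:{C} ∪→ {A,C,G}; cost 1
[col 2] NX: children N:{A}, X:{A} ∩→ {A}; cost 0
[col 2] DNX: children D:{C}, NX:{A} ∪→ {A,C}; cost 1
[col 2] DNUX: children DNX:{A,C}, U:{A} ∩→ {A}; cost 0
[col 3] NX: children N:{C}, X:{T} ∪→ {C,T}; cost 1
[col 3] DNX: children D:{C}, NX:{C,T} ∩→ {C}; cost 0
[col 3] DNUX: children DNX:{C}, U:{C} ∩→ {C}; cost 0
[col 4] NX: children N:{A}, X:{T} ∪→ {A,T}; cost 1
[col 4] DNX: children D:{T}, NX:{A,T} ∩→ {T}; cost 0
[col 4] DNUX: children DNX:{T}, U:{C} ∪→ {C,T}; cost 1
[col 5] NX: children N:{A}, X:{C} ∪→ {A,C}; cost 1
[col 5] DNX: children D:{C}, NX:{A,C} ∩→ {C}; cost 0
[col 5] DNUX: children DNX:{C}, U:{G} ∪→ {C,G}; cost 1
[col 6] NX: children N:{A}, X:{A} ∩→ {A}; cost 0
[col 6] DNX: children D:{T}, NX:{A} ∪→ {A,T}; cost 1
[col 6] DNUX: children DNX:{A,T}, U:{G} ∪→ {A,G,T}; cost 1
[col 7] NX: children N:{A}, X:{A} ∩→ {A}; cost 0
[col 7] DNX: children D:{C}, NX:{A} ∪→ {A,C}; cost 1
[col 7] DNUX: children DNX:{A,C}, U:{T} ∪→ {A,C,T}; cost 1
per-site changes: [1, 2, 1, 1, 2, 2, 2, 2]; total = 13

A,C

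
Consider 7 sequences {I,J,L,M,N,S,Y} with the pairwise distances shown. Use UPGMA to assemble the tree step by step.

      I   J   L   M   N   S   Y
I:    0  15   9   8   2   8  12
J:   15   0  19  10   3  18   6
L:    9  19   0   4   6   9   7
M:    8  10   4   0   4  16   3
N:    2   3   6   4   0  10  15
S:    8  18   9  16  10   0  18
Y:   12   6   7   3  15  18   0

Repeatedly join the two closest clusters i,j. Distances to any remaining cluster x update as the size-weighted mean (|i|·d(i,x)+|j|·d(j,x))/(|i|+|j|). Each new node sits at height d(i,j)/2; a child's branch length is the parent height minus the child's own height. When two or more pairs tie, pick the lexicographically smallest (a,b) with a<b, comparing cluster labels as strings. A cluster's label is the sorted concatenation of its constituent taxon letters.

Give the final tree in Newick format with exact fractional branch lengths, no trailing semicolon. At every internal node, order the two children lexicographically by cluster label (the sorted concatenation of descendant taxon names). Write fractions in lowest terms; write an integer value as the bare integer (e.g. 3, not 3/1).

iteration 1: select I,N (d=2); attach at lengths (1, 1); label the merged cluster IN
  updated: d(IN,J)=9, d(IN,L)=15/2, d(IN,M)=6, d(IN,S)=9, d(IN,Y)=27/2
iteration 2: select M,Y (d=3); attach at lengths (3/2, 3/2); label the merged cluster MY
  updated: d(IN,MY)=39/4, d(J,MY)=8, d(L,MY)=11/2, d(MY,S)=17
iteration 3: select L,MY (d=11/2); attach at lengths (11/4, 5/4); label the merged cluster LMY
  updated: d(IN,LMY)=9, d(J,LMY)=35/3, d(LMY,S)=43/3
iteration 4: select IN,J (d=9); attach at lengths (7/2, 9/2); label the merged cluster IJN
  updated: d(IJN,LMY)=89/9, d(IJN,S)=12
iteration 5: select IJN,LMY (d=89/9); attach at lengths (4/9, 79/36); label the merged cluster IJLMNY
  updated: d(IJLMNY,S)=79/6
iteration 6: select IJLMNY,S (d=79/6); attach at lengths (59/36, 79/12); label the merged cluster IJLMNSY
final tree: ((((I:1,N:1):7/2,J:9/2):4/9,(L:11/4,(M:3/2,Y:3/2):5/4):79/36):59/36,S:79/12)
total length: 1003/36

((((I:1,N:1):7/2,J:9/2):4/9,(L:11/4,(M:3/2,Y:3/2):5/4):79/36):59/36,S:79/12)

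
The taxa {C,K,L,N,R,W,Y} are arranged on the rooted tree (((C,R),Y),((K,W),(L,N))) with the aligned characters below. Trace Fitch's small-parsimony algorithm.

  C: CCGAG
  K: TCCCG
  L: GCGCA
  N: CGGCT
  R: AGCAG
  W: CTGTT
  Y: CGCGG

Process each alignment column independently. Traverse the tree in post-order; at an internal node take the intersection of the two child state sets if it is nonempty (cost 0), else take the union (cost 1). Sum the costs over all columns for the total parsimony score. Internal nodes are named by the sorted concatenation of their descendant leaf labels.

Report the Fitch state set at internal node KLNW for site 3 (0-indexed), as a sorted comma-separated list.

C

site 0, node CR: C={C} ∪ R={A} → {A,C} (+1)
site 0, node CRY: CR={A,C} ∩ Y={C} → {C} (+0)
site 0, node KW: K={T} ∪ W={C} → {C,T} (+1)
site 0, node LN: L={G} ∪ N={C} → {C,G} (+1)
site 0, node KLNW: KW={C,T} ∩ LN={C,G} → {C} (+0)
site 0, node CKLNRWY: CRY={C} ∩ KLNW={C} → {C} (+0)
site 1, node CR: C={C} ∪ R={G} → {C,G} (+1)
site 1, node CRY: CR={C,G} ∩ Y={G} → {G} (+0)
site 1, node KW: K={C} ∪ W={T} → {C,T} (+1)
site 1, node LN: L={C} ∪ N={G} → {C,G} (+1)
site 1, node KLNW: KW={C,T} ∩ LN={C,G} → {C} (+0)
site 1, node CKLNRWY: CRY={G} ∪ KLNW={C} → {C,G} (+1)
site 2, node CR: C={G} ∪ R={C} → {C,G} (+1)
site 2, node CRY: CR={C,G} ∩ Y={C} → {C} (+0)
site 2, node KW: K={C} ∪ W={G} → {C,G} (+1)
site 2, node LN: L={G} ∩ N={G} → {G} (+0)
site 2, node KLNW: KW={C,G} ∩ LN={G} → {G} (+0)
site 2, node CKLNRWY: CRY={C} ∪ KLNW={G} → {C,G} (+1)
site 3, node CR: C={A} ∩ R={A} → {A} (+0)
site 3, node CRY: CR={A} ∪ Y={G} → {A,G} (+1)
site 3, node KW: K={C} ∪ W={T} → {C,T} (+1)
site 3, node LN: L={C} ∩ N={C} → {C} (+0)
site 3, node KLNW: KW={C,T} ∩ LN={C} → {C} (+0)
site 3, node CKLNRWY: CRY={A,G} ∪ KLNW={C} → {A,C,G} (+1)
site 4, node CR: C={G} ∩ R={G} → {G} (+0)
site 4, node CRY: CR={G} ∩ Y={G} → {G} (+0)
site 4, node KW: K={G} ∪ W={T} → {G,T} (+1)
site 4, node LN: L={A} ∪ N={T} → {A,T} (+1)
site 4, node KLNW: KW={G,T} ∩ LN={A,T} → {T} (+0)
site 4, node CKLNRWY: CRY={G} ∪ KLNW={T} → {G,T} (+1)
per-site changes: [3, 4, 3, 3, 3]; total = 16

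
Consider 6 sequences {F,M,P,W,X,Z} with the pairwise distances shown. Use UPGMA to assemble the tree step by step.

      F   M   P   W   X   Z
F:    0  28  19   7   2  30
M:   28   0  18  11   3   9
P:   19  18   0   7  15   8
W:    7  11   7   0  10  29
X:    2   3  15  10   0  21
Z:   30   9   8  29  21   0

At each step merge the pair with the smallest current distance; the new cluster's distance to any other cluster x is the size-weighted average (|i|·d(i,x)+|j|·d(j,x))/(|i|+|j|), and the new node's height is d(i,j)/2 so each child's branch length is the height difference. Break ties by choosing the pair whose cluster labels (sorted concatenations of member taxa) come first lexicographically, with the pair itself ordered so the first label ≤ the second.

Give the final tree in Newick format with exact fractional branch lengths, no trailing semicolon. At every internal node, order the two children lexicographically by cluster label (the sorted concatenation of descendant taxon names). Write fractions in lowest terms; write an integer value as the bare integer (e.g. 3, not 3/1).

step 1: merge (F,X) at d=2; branch lengths F→1, X→1; new cluster FX
  updated: d(FX,M)=31/2, d(FX,P)=17, d(FX,W)=17/2, d(FX,Z)=51/2
step 2: merge (P,W) at d=7; branch lengths P→7/2, W→7/2; new cluster PW
  updated: d(FX,PW)=51/4, d(M,PW)=29/2, d(PW,Z)=37/2
step 3: merge (M,Z) at d=9; branch lengths M→9/2, Z→9/2; new cluster MZ
  updated: d(FX,MZ)=41/2, d(MZ,PW)=33/2
step 4: merge (FX,PW) at d=51/4; branch lengths FX→43/8, PW→23/8; new cluster FPWX
  updated: d(FPWX,MZ)=37/2
step 5: merge (FPWX,MZ) at d=37/2; branch lengths FPWX→23/8, MZ→19/4; new cluster FMPWXZ
final tree: (((F:1,X:1):43/8,(P:7/2,W:7/2):23/8):23/8,(M:9/2,Z:9/2):19/4)
total length: 271/8

(((F:1,X:1):43/8,(P:7/2,W:7/2):23/8):23/8,(M:9/2,Z:9/2):19/4)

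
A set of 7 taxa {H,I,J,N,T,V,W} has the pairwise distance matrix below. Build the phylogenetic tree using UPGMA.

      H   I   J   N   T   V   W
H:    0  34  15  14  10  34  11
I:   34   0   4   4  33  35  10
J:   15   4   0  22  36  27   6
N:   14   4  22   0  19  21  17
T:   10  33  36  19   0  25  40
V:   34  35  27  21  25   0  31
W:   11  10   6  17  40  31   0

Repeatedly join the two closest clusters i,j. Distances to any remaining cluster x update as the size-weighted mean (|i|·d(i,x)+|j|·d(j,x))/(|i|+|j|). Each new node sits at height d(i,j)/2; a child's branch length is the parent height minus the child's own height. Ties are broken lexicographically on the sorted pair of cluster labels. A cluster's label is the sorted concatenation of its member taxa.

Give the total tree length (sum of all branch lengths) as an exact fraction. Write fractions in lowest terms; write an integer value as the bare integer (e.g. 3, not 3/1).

477/8

step 1: merge (I,J) at d=4; branch lengths I→2, J→2; new cluster IJ
  updated: d(H,IJ)=49/2, d(IJ,N)=13, d(IJ,T)=69/2, d(IJ,V)=31, d(IJ,W)=8
step 2: merge (IJ,W) at d=8; branch lengths IJ→2, W→4; new cluster IJW
  updated: d(H,IJW)=20, d(IJW,N)=43/3, d(IJW,T)=109/3, d(IJW,V)=31
step 3: merge (H,T) at d=10; branch lengths H→5, T→5; new cluster HT
  updated: d(HT,IJW)=169/6, d(HT,N)=33/2, d(HT,V)=59/2
step 4: merge (IJW,N) at d=43/3; branch lengths IJW→19/6, N→43/6; new cluster IJNW
  updated: d(HT,IJNW)=101/4, d(IJNW,V)=57/2
step 5: merge (HT,IJNW) at d=101/4; branch lengths HT→61/8, IJNW→131/24; new cluster HIJNTW
  updated: d(HIJNTW,V)=173/6
step 6: merge (HIJNTW,V) at d=173/6; branch lengths HIJNTW→43/24, V→173/12; new cluster HIJNTVW
final tree: (((H:5,T:5):61/8,(((I:2,J:2):2,W:4):19/6,N:43/6):131/24):43/24,V:173/12)
total length: 477/8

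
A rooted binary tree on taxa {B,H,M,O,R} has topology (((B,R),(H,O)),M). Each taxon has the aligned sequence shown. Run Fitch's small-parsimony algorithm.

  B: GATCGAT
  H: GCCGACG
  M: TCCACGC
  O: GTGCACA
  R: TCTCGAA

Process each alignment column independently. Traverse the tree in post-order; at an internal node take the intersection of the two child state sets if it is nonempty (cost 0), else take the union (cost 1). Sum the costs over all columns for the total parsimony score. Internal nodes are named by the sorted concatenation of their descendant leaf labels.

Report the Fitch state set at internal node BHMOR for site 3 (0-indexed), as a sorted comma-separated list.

A,C

[col 0] BR: children B:{G}, R:{T} ∪→ {G,T}; cost 1
[col 0] HO: children H:{G}, O:{G} ∩→ {G}; cost 0
[col 0] BHOR: children BR:{G,T}, HO:{G} ∩→ {G}; cost 0
[col 0] BHMOR: children BHOR:{G}, M:{T} ∪→ {G,T}; cost 1
[col 1] BR: children B:{A}, R:{C} ∪→ {A,C}; cost 1
[col 1] HO: children H:{C}, O:{T} ∪→ {C,T}; cost 1
[col 1] BHOR: children BR:{A,C}, HO:{C,T} ∩→ {C}; cost 0
[col 1] BHMOR: children BHOR:{C}, M:{C} ∩→ {C}; cost 0
[col 2] BR: children B:{T}, R:{T} ∩→ {T}; cost 0
[col 2] HO: children H:{C}, O:{G} ∪→ {C,G}; cost 1
[col 2] BHOR: children BR:{T}, HO:{C,G} ∪→ {C,G,T}; cost 1
[col 2] BHMOR: children BHOR:{C,G,T}, M:{C} ∩→ {C}; cost 0
[col 3] BR: children B:{C}, R:{C} ∩→ {C}; cost 0
[col 3] HO: children H:{G}, O:{C} ∪→ {C,G}; cost 1
[col 3] BHOR: children BR:{C}, HO:{C,G} ∩→ {C}; cost 0
[col 3] BHMOR: children BHOR:{C}, M:{A} ∪→ {A,C}; cost 1
[col 4] BR: children B:{G}, R:{G} ∩→ {G}; cost 0
[col 4] HO: children H:{A}, O:{A} ∩→ {A}; cost 0
[col 4] BHOR: children BR:{G}, HO:{A} ∪→ {A,G}; cost 1
[col 4] BHMOR: children BHOR:{A,G}, M:{C} ∪→ {A,C,G}; cost 1
[col 5] BR: children B:{A}, R:{A} ∩→ {A}; cost 0
[col 5] HO: children H:{C}, O:{C} ∩→ {C}; cost 0
[col 5] BHOR: children BR:{A}, HO:{C} ∪→ {A,C}; cost 1
[col 5] BHMOR: children BHOR:{A,C}, M:{G} ∪→ {A,C,G}; cost 1
[col 6] BR: children B:{T}, R:{A} ∪→ {A,T}; cost 1
[col 6] HO: children H:{G}, O:{A} ∪→ {A,G}; cost 1
[col 6] BHOR: children BR:{A,T}, HO:{A,G} ∩→ {A}; cost 0
[col 6] BHMOR: children BHOR:{A}, M:{C} ∪→ {A,C}; cost 1
per-site changes: [2, 2, 2, 2, 2, 2, 3]; total = 15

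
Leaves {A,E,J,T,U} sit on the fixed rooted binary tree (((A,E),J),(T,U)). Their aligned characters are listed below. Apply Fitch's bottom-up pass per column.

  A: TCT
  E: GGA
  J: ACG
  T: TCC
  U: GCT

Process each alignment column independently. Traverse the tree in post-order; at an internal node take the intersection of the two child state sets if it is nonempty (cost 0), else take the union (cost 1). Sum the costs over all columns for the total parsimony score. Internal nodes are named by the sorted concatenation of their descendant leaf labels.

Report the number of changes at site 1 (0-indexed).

site 0, node AE: A={T} ∪ E={G} → {G,T} (+1)
site 0, node AEJ: AE={G,T} ∪ J={A} → {A,G,T} (+1)
site 0, node TU: T={T} ∪ U={G} → {G,T} (+1)
site 0, node AEJTU: AEJ={A,G,T} ∩ TU={G,T} → {G,T} (+0)
site 1, node AE: A={C} ∪ E={G} → {C,G} (+1)
site 1, node AEJ: AE={C,G} ∩ J={C} → {C} (+0)
site 1, node TU: T={C} ∩ U={C} → {C} (+0)
site 1, node AEJTU: AEJ={C} ∩ TU={C} → {C} (+0)
site 2, node AE: A={T} ∪ E={A} → {A,T} (+1)
site 2, node AEJ: AE={A,T} ∪ J={G} → {A,G,T} (+1)
site 2, node TU: T={C} ∪ U={T} → {C,T} (+1)
site 2, node AEJTU: AEJ={A,G,T} ∩ TU={C,T} → {T} (+0)
per-site changes: [3, 1, 3]; total = 7

1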